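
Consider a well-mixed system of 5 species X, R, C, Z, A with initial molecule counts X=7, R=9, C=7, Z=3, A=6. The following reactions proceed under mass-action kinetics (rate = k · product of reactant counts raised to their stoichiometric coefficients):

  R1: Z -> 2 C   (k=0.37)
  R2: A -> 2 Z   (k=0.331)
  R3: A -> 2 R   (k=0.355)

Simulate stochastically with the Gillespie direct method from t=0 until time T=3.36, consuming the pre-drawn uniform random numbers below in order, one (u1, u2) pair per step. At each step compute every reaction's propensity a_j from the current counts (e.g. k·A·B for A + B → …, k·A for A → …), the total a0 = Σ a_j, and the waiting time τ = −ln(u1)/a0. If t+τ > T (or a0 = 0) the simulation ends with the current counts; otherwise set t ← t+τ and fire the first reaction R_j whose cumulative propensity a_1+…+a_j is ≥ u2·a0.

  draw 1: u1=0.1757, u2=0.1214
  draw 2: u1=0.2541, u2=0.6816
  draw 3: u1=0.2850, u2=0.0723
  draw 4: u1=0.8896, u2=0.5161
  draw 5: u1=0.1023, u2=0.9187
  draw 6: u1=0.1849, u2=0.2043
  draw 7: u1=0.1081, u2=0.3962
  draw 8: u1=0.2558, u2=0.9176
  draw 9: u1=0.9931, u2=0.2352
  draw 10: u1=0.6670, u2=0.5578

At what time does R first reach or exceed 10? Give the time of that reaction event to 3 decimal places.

t=0.000: X=7 R=9 C=7 Z=3 A=6
Draw 1: a1=1.110, a2=1.986, a3=2.130, a0=5.226; τ=−ln(0.1757)/5.226=0.333 → t=0.333; u2·a0=0.1214·5.226=0.634 ≤ a1=1.110 → R1 fires; X=7 R=9 C=9 Z=2 A=6
Draw 2: a1=0.740, a2=1.986, a3=2.130, a0=4.856; τ=−ln(0.2541)/4.856=0.282 → t=0.615; u2·a0=0.6816·4.856=3.310; a1+a2=2.726 < 3.310 ≤ a1+…+a3=4.856 → R3 fires; X=7 R=11 C=9 Z=2 A=5
Draw 3: a1=0.740, a2=1.655, a3=1.775, a0=4.170; τ=−ln(0.2850)/4.170=0.301 → t=0.916; u2·a0=0.0723·4.170=0.301 ≤ a1=0.740 → R1 fires; X=7 R=11 C=11 Z=1 A=5
Draw 4: a1=0.370, a2=1.655, a3=1.775, a0=3.800; τ=−ln(0.8896)/3.800=0.031 → t=0.947; u2·a0=0.5161·3.800=1.961; a1=0.370 < 1.961 ≤ a1+a2=2.025 → R2 fires; X=7 R=11 C=11 Z=3 A=4
Draw 5: a1=1.110, a2=1.324, a3=1.420, a0=3.854; τ=−ln(0.1023)/3.854=0.592 → t=1.538; u2·a0=0.9187·3.854=3.541; a1+a2=2.434 < 3.541 ≤ a1+…+a3=3.854 → R3 fires; X=7 R=13 C=11 Z=3 A=3
Draw 6: a1=1.110, a2=0.993, a3=1.065, a0=3.168; τ=−ln(0.1849)/3.168=0.533 → t=2.071; u2·a0=0.2043·3.168=0.647 ≤ a1=1.110 → R1 fires; X=7 R=13 C=13 Z=2 A=3
Draw 7: a1=0.740, a2=0.993, a3=1.065, a0=2.798; τ=−ln(0.1081)/2.798=0.795 → t=2.866; u2·a0=0.3962·2.798=1.109; a1=0.740 < 1.109 ≤ a1+a2=1.733 → R2 fires; X=7 R=13 C=13 Z=4 A=2
Draw 8: a1=1.480, a2=0.662, a3=0.710, a0=2.852; τ=−ln(0.2558)/2.852=0.478 → t=3.344; u2·a0=0.9176·2.852=2.617; a1+a2=2.142 < 2.617 ≤ a1+…+a3=2.852 → R3 fires; X=7 R=15 C=13 Z=4 A=1
Draw 9: a1=1.480, a2=0.331, a3=0.355, a0=2.166; τ=−ln(0.9931)/2.166=0.003 → t=3.347; u2·a0=0.2352·2.166=0.509 ≤ a1=1.480 → R1 fires; X=7 R=15 C=15 Z=3 A=1
Draw 10: a1=1.110, a2=0.331, a3=0.355, a0=1.796; τ=−ln(0.6670)/1.796=0.225 → t=3.573 > T=3.36: stop.
R first becomes ≥ 10 when it reaches 11 at the event at t=0.615.

Threshold first reached at t = 0.615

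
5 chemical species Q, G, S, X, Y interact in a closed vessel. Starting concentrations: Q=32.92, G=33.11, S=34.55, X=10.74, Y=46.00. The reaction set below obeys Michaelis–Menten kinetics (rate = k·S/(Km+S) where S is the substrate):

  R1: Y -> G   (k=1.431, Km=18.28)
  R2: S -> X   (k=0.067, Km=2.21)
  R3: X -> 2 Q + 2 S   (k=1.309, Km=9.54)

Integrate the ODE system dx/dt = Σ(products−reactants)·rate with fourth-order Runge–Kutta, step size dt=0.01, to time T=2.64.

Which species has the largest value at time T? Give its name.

RK4 with dt=0.01: 264 steps to T=2.64. Trajectory (selected grid times):
t=0.00: Q=32.92 G=33.11 S=34.55 X=10.74 Y=46.00
t=0.29: Q=33.32 G=33.41 S=34.93 X=10.56 Y=45.70
t=0.59: Q=33.73 G=33.71 S=35.32 X=10.37 Y=45.40
t=0.88: Q=34.13 G=34.01 S=35.70 X=10.19 Y=45.10
t=1.17: Q=34.52 G=34.30 S=36.07 X=10.02 Y=44.81
t=1.47: Q=34.92 G=34.61 S=36.45 X=9.83 Y=44.50
t=1.76: Q=35.30 G=34.90 S=36.82 X=9.66 Y=44.21
t=2.05: Q=35.68 G=35.20 S=37.18 X=9.49 Y=43.91
t=2.35: Q=36.07 G=35.50 S=37.55 X=9.31 Y=43.61
t=2.64: Q=36.44 G=35.79 S=37.91 X=9.15 Y=43.32
At T=2.64: Q=36.44 G=35.79 S=37.91 X=9.15 Y=43.32; the largest is Y.

Dominant species at T: Y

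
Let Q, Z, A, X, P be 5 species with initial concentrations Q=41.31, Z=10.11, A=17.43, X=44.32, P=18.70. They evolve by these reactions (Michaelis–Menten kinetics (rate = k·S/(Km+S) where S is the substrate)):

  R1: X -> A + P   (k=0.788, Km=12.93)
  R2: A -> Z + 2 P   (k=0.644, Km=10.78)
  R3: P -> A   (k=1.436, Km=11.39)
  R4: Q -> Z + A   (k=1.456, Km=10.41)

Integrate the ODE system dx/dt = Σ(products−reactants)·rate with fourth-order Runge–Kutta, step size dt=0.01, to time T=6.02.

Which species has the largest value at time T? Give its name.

Dominant species at T: X

RK4 with dt=0.01: 602 steps to T=6.02. Trajectory (selected grid times):
t=0.00: Q=41.31 Z=10.11 A=17.43 X=44.32 P=18.70
t=0.67: Q=40.53 Z=11.16 A=18.95 X=43.91 P=19.05
t=1.34: Q=39.76 Z=12.21 A=20.45 X=43.50 P=19.41
t=2.01: Q=38.99 Z=13.27 A=21.95 X=43.10 P=19.78
t=2.68: Q=38.22 Z=14.33 A=23.45 X=42.69 P=20.16
t=3.34: Q=37.46 Z=15.38 A=24.91 X=42.29 P=20.54
t=4.01: Q=36.70 Z=16.44 A=26.40 X=41.89 P=20.93
t=4.68: Q=35.94 Z=17.51 A=27.87 X=41.49 P=21.32
t=5.35: Q=35.19 Z=18.58 A=29.35 X=41.08 P=21.72
t=6.02: Q=34.44 Z=19.65 A=30.81 X=40.68 P=22.13
At T=6.02: Q=34.44 Z=19.65 A=30.81 X=40.68 P=22.13; the largest is X.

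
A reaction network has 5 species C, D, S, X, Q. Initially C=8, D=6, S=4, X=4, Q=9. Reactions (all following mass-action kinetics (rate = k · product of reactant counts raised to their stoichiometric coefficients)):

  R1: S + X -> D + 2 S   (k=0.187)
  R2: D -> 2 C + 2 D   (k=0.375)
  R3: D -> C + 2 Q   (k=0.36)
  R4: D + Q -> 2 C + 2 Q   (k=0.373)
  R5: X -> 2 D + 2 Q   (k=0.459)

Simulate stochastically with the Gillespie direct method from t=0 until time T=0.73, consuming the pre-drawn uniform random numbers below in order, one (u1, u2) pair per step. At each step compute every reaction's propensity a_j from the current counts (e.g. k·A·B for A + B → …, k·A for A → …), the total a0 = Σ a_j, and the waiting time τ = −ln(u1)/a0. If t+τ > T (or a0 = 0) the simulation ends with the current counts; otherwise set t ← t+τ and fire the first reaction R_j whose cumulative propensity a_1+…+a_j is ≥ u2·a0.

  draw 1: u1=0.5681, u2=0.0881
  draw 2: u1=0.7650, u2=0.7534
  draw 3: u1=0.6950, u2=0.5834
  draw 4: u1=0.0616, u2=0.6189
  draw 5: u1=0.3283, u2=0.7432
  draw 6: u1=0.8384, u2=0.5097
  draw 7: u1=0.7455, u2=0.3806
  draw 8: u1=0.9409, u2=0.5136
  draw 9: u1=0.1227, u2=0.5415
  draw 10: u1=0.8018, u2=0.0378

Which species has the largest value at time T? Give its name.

Dominant species at T: C

t=0.000: C=8 D=6 S=4 X=4 Q=9
Draw 1: a1=2.992, a2=2.250, a3=2.160, a4=20.142, a5=1.836, a0=29.380; τ=−ln(0.5681)/29.380=0.019 → t=0.019; u2·a0=0.0881·29.380=2.588 ≤ a1=2.992 → R1 fires; C=8 D=7 S=5 X=3 Q=9
Draw 2: a1=2.805, a2=2.625, a3=2.520, a4=23.499, a5=1.377, a0=32.826; τ=−ln(0.7650)/32.826=0.008 → t=0.027; u2·a0=0.7534·32.826=24.731; a1+…+a3=7.950 < 24.731 ≤ a1+…+a4=31.449 → R4 fires; C=10 D=6 S=5 X=3 Q=10
Draw 3: a1=2.805, a2=2.250, a3=2.160, a4=22.380, a5=1.377, a0=30.972; τ=−ln(0.6950)/30.972=0.012 → t=0.039; u2·a0=0.5834·30.972=18.069; a1+…+a3=7.215 < 18.069 ≤ a1+…+a4=29.595 → R4 fires; C=12 D=5 S=5 X=3 Q=11
Draw 4: a1=2.805, a2=1.875, a3=1.800, a4=20.515, a5=1.377, a0=28.372; τ=−ln(0.0616)/28.372=0.098 → t=0.137; u2·a0=0.6189·28.372=17.559; a1+…+a3=6.480 < 17.559 ≤ a1+…+a4=26.995 → R4 fires; C=14 D=4 S=5 X=3 Q=12
Draw 5: a1=2.805, a2=1.500, a3=1.440, a4=17.904, a5=1.377, a0=25.026; τ=−ln(0.3283)/25.026=0.045 → t=0.182; u2·a0=0.7432·25.026=18.599; a1+…+a3=5.745 < 18.599 ≤ a1+…+a4=23.649 → R4 fires; C=16 D=3 S=5 X=3 Q=13
Draw 6: a1=2.805, a2=1.125, a3=1.080, a4=14.547, a5=1.377, a0=20.934; τ=−ln(0.8384)/20.934=0.008 → t=0.190; u2·a0=0.5097·20.934=10.670; a1+…+a3=5.010 < 10.670 ≤ a1+…+a4=19.557 → R4 fires; C=18 D=2 S=5 X=3 Q=14
Draw 7: a1=2.805, a2=0.750, a3=0.720, a4=10.444, a5=1.377, a0=16.096; τ=−ln(0.7455)/16.096=0.018 → t=0.209; u2·a0=0.3806·16.096=6.126; a1+…+a3=4.275 < 6.126 ≤ a1+…+a4=14.719 → R4 fires; C=20 D=1 S=5 X=3 Q=15
Draw 8: a1=2.805, a2=0.375, a3=0.360, a4=5.595, a5=1.377, a0=10.512; τ=−ln(0.9409)/10.512=0.006 → t=0.214; u2·a0=0.5136·10.512=5.399; a1+…+a3=3.540 < 5.399 ≤ a1+…+a4=9.135 → R4 fires; C=22 D=0 S=5 X=3 Q=16
Draw 9: a1=2.805, a2=0.000, a3=0.000, a4=0.000, a5=1.377, a0=4.182; τ=−ln(0.1227)/4.182=0.502 → t=0.716; u2·a0=0.5415·4.182=2.265 ≤ a1=2.805 → R1 fires; C=22 D=1 S=6 X=2 Q=16
Draw 10: a1=2.244, a2=0.375, a3=0.360, a4=5.968, a5=0.918, a0=9.865; τ=−ln(0.8018)/9.865=0.022 → t=0.738 > T=0.73: stop.
At T=0.73: C=22 D=1 S=6 X=2 Q=16; the largest is C.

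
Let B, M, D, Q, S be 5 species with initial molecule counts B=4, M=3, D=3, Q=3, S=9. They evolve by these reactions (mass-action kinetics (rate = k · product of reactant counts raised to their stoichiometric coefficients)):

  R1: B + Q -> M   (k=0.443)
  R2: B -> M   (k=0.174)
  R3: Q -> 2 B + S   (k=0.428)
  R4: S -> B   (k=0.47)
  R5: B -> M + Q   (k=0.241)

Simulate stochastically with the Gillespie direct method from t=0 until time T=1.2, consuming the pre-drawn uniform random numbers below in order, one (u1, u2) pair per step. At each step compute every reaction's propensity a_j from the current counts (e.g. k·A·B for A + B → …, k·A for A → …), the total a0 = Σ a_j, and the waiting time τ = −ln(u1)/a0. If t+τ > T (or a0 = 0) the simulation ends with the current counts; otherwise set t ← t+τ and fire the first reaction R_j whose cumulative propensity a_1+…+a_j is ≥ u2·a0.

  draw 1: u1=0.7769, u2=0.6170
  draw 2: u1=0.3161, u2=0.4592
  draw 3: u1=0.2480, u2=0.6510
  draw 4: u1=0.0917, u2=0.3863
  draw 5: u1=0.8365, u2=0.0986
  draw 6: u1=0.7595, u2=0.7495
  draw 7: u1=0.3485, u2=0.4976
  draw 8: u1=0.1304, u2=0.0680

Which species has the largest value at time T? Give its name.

t=0.000: B=4 M=3 D=3 Q=3 S=9
Draw 1: a1=5.316, a2=0.696, a3=1.284, a4=4.230, a5=0.964, a0=12.490; τ=−ln(0.7769)/12.490=0.020 → t=0.020; u2·a0=0.6170·12.490=7.706; a1+…+a3=7.296 < 7.706 ≤ a1+…+a4=11.526 → R4 fires; B=5 M=3 D=3 Q=3 S=8
Draw 2: a1=6.645, a2=0.870, a3=1.284, a4=3.760, a5=1.205, a0=13.764; τ=−ln(0.3161)/13.764=0.084 → t=0.104; u2·a0=0.4592·13.764=6.320 ≤ a1=6.645 → R1 fires; B=4 M=4 D=3 Q=2 S=8
Draw 3: a1=3.544, a2=0.696, a3=0.856, a4=3.760, a5=0.964, a0=9.820; τ=−ln(0.2480)/9.820=0.142 → t=0.246; u2·a0=0.6510·9.820=6.393; a1+…+a3=5.096 < 6.393 ≤ a1+…+a4=8.856 → R4 fires; B=5 M=4 D=3 Q=2 S=7
Draw 4: a1=4.430, a2=0.870, a3=0.856, a4=3.290, a5=1.205, a0=10.651; τ=−ln(0.0917)/10.651=0.224 → t=0.470; u2·a0=0.3863·10.651=4.114 ≤ a1=4.430 → R1 fires; B=4 M=5 D=3 Q=1 S=7
Draw 5: a1=1.772, a2=0.696, a3=0.428, a4=3.290, a5=0.964, a0=7.150; τ=−ln(0.8365)/7.150=0.025 → t=0.495; u2·a0=0.0986·7.150=0.705 ≤ a1=1.772 → R1 fires; B=3 M=6 D=3 Q=0 S=7
Draw 6: a1=0.000, a2=0.522, a3=0.000, a4=3.290, a5=0.723, a0=4.535; τ=−ln(0.7595)/4.535=0.061 → t=0.556; u2·a0=0.7495·4.535=3.399; a1+…+a3=0.522 < 3.399 ≤ a1+…+a4=3.812 → R4 fires; B=4 M=6 D=3 Q=0 S=6
Draw 7: a1=0.000, a2=0.696, a3=0.000, a4=2.820, a5=0.964, a0=4.480; τ=−ln(0.3485)/4.480=0.235 → t=0.791; u2·a0=0.4976·4.480=2.229; a1+…+a3=0.696 < 2.229 ≤ a1+…+a4=3.516 → R4 fires; B=5 M=6 D=3 Q=0 S=5
Draw 8: a1=0.000, a2=0.870, a3=0.000, a4=2.350, a5=1.205, a0=4.425; τ=−ln(0.1304)/4.425=0.460 → t=1.251 > T=1.2: stop.
At T=1.2: B=5 M=6 D=3 Q=0 S=5; the largest is M.

Dominant species at T: M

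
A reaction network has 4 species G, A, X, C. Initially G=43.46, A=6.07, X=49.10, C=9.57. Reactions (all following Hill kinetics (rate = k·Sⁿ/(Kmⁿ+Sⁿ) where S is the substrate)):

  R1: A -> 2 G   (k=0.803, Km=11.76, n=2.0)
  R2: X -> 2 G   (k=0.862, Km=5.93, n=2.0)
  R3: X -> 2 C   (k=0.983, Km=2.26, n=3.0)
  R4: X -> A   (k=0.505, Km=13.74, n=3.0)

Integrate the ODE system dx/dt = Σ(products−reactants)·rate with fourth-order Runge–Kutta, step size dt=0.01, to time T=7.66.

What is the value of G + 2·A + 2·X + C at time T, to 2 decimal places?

Check how each reaction changes W = G + 2·A + 2·X + C (weight of products minus weight of reactants):
R1: A -> 2 G: (1·2) − (2·1) = 2 − 2 = 0
R2: X -> 2 G: (1·2) − (2·1) = 2 − 2 = 0
R3: X -> 2 C: (1·2) − (2·1) = 2 − 2 = 0
R4: X -> A: (2·1) − (2·1) = 2 − 2 = 0
Every reaction leaves W unchanged, so W is conserved and no simulation is needed: W(T) = W(0) = 43.46 + 2·6.07 + 2·49.10 + 9.57 = 163.37

Value at T = 163.37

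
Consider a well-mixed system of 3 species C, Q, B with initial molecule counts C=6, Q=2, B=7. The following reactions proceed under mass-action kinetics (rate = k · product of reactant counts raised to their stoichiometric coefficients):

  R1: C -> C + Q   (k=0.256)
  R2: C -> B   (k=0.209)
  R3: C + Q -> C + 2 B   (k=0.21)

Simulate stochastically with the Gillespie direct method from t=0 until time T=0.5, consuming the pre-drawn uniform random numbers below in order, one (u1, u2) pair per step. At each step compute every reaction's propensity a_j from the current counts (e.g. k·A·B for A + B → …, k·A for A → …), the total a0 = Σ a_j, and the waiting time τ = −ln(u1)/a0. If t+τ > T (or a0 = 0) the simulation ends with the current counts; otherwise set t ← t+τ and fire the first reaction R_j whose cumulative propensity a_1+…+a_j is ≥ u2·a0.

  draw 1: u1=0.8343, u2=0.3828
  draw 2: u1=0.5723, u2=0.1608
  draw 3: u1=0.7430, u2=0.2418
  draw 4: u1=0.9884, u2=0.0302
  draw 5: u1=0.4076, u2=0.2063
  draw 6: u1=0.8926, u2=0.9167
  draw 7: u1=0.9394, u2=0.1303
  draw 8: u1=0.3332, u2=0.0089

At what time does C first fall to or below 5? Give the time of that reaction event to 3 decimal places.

t=0.000: C=6 Q=2 B=7
Draw 1: a1=1.536, a2=1.254, a3=2.520, a0=5.310; τ=−ln(0.8343)/5.310=0.034 → t=0.034; u2·a0=0.3828·5.310=2.033; a1=1.536 < 2.033 ≤ a1+a2=2.790 → R2 fires; C=5 Q=2 B=8
Draw 2: a1=1.280, a2=1.045, a3=2.100, a0=4.425; τ=−ln(0.5723)/4.425=0.126 → t=0.160; u2·a0=0.1608·4.425=0.712 ≤ a1=1.280 → R1 fires; C=5 Q=3 B=8
Draw 3: a1=1.280, a2=1.045, a3=3.150, a0=5.475; τ=−ln(0.7430)/5.475=0.054 → t=0.214; u2·a0=0.2418·5.475=1.324; a1=1.280 < 1.324 ≤ a1+a2=2.325 → R2 fires; C=4 Q=3 B=9
Draw 4: a1=1.024, a2=0.836, a3=2.520, a0=4.380; τ=−ln(0.9884)/4.380=0.003 → t=0.217; u2·a0=0.0302·4.380=0.132 ≤ a1=1.024 → R1 fires; C=4 Q=4 B=9
Draw 5: a1=1.024, a2=0.836, a3=3.360, a0=5.220; τ=−ln(0.4076)/5.220=0.172 → t=0.389; u2·a0=0.2063·5.220=1.077; a1=1.024 < 1.077 ≤ a1+a2=1.860 → R2 fires; C=3 Q=4 B=10
Draw 6: a1=0.768, a2=0.627, a3=2.520, a0=3.915; τ=−ln(0.8926)/3.915=0.029 → t=0.418; u2·a0=0.9167·3.915=3.589; a1+a2=1.395 < 3.589 ≤ a1+…+a3=3.915 → R3 fires; C=3 Q=3 B=12
Draw 7: a1=0.768, a2=0.627, a3=1.890, a0=3.285; τ=−ln(0.9394)/3.285=0.019 → t=0.437; u2·a0=0.1303·3.285=0.428 ≤ a1=0.768 → R1 fires; C=3 Q=4 B=12
Draw 8: a1=0.768, a2=0.627, a3=2.520, a0=3.915; τ=−ln(0.3332)/3.915=0.281 → t=0.718 > T=0.5: stop.
C first becomes ≤ 5 when it reaches 5 at the event at t=0.034.

Threshold first reached at t = 0.034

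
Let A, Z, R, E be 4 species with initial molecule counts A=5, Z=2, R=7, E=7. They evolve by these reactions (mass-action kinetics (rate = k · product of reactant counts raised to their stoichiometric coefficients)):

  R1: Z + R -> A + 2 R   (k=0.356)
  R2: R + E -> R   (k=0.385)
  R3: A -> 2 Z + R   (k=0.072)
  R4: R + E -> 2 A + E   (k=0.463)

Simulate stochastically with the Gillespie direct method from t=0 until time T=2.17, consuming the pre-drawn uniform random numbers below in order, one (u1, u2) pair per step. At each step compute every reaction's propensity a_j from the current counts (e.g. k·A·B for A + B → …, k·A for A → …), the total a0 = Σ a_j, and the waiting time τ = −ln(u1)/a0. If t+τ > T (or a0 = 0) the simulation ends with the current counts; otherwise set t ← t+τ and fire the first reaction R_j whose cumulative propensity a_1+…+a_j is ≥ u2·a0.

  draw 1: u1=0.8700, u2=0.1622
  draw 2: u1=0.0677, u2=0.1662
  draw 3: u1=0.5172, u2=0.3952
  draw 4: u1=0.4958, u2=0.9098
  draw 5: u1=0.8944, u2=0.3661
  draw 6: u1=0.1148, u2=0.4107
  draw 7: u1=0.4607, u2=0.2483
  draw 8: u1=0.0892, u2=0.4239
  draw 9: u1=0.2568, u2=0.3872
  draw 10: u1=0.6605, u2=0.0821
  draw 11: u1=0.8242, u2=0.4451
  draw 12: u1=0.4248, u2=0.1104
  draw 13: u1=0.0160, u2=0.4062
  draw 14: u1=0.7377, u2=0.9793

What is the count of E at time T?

t=0.000: A=5 Z=2 R=7 E=7
Draw 1: a1=4.984, a2=18.865, a3=0.360, a4=22.687, a0=46.896; τ=−ln(0.8700)/46.896=0.003 → t=0.003; u2·a0=0.1622·46.896=7.607; a1=4.984 < 7.607 ≤ a1+a2=23.849 → R2 fires; A=5 Z=2 R=7 E=6
Draw 2: a1=4.984, a2=16.170, a3=0.360, a4=19.446, a0=40.960; τ=−ln(0.0677)/40.960=0.066 → t=0.069; u2·a0=0.1662·40.960=6.808; a1=4.984 < 6.808 ≤ a1+a2=21.154 → R2 fires; A=5 Z=2 R=7 E=5
Draw 3: a1=4.984, a2=13.475, a3=0.360, a4=16.205, a0=35.024; τ=−ln(0.5172)/35.024=0.019 → t=0.088; u2·a0=0.3952·35.024=13.841; a1=4.984 < 13.841 ≤ a1+a2=18.459 → R2 fires; A=5 Z=2 R=7 E=4
Draw 4: a1=4.984, a2=10.780, a3=0.360, a4=12.964, a0=29.088; τ=−ln(0.4958)/29.088=0.024 → t=0.112; u2·a0=0.9098·29.088=26.464; a1+…+a3=16.124 < 26.464 ≤ a1+…+a4=29.088 → R4 fires; A=7 Z=2 R=6 E=4
Draw 5: a1=4.272, a2=9.240, a3=0.504, a4=11.112, a0=25.128; τ=−ln(0.8944)/25.128=0.004 → t=0.116; u2·a0=0.3661·25.128=9.199; a1=4.272 < 9.199 ≤ a1+a2=13.512 → R2 fires; A=7 Z=2 R=6 E=3
Draw 6: a1=4.272, a2=6.930, a3=0.504, a4=8.334, a0=20.040; τ=−ln(0.1148)/20.040=0.108 → t=0.224; u2·a0=0.4107·20.040=8.230; a1=4.272 < 8.230 ≤ a1+a2=11.202 → R2 fires; A=7 Z=2 R=6 E=2
Draw 7: a1=4.272, a2=4.620, a3=0.504, a4=5.556, a0=14.952; τ=−ln(0.4607)/14.952=0.052 → t=0.276; u2·a0=0.2483·14.952=3.713 ≤ a1=4.272 → R1 fires; A=8 Z=1 R=7 E=2
Draw 8: a1=2.492, a2=5.390, a3=0.576, a4=6.482, a0=14.940; τ=−ln(0.0892)/14.940=0.162 → t=0.438; u2·a0=0.4239·14.940=6.333; a1=2.492 < 6.333 ≤ a1+a2=7.882 → R2 fires; A=8 Z=1 R=7 E=1
Draw 9: a1=2.492, a2=2.695, a3=0.576, a4=3.241, a0=9.004; τ=−ln(0.2568)/9.004=0.151 → t=0.589; u2·a0=0.3872·9.004=3.486; a1=2.492 < 3.486 ≤ a1+a2=5.187 → R2 fires; A=8 Z=1 R=7 E=0
Draw 10: a1=2.492, a2=0.000, a3=0.576, a4=0.000, a0=3.068; τ=−ln(0.6605)/3.068=0.135 → t=0.724; u2·a0=0.0821·3.068=0.252 ≤ a1=2.492 → R1 fires; A=9 Z=0 R=8 E=0
Draw 11: a1=0.000, a2=0.000, a3=0.648, a4=0.000, a0=0.648; τ=−ln(0.8242)/0.648=0.298 → t=1.022; u2·a0=0.4451·0.648=0.288; a1+a2=0.000 < 0.288 ≤ a1+…+a3=0.648 → R3 fires; A=8 Z=2 R=9 E=0
Draw 12: a1=6.408, a2=0.000, a3=0.576, a4=0.000, a0=6.984; τ=−ln(0.4248)/6.984=0.123 → t=1.145; u2·a0=0.1104·6.984=0.771 ≤ a1=6.408 → R1 fires; A=9 Z=1 R=10 E=0
Draw 13: a1=3.560, a2=0.000, a3=0.648, a4=0.000, a0=4.208; τ=−ln(0.0160)/4.208=0.983 → t=2.128; u2·a0=0.4062·4.208=1.709 ≤ a1=3.560 → R1 fires; A=10 Z=0 R=11 E=0
Draw 14: a1=0.000, a2=0.000, a3=0.720, a4=0.000, a0=0.720; τ=−ln(0.7377)/0.720=0.423 → t=2.550 > T=2.17: stop.
Read off E at T=2.17: 0

E at T = 0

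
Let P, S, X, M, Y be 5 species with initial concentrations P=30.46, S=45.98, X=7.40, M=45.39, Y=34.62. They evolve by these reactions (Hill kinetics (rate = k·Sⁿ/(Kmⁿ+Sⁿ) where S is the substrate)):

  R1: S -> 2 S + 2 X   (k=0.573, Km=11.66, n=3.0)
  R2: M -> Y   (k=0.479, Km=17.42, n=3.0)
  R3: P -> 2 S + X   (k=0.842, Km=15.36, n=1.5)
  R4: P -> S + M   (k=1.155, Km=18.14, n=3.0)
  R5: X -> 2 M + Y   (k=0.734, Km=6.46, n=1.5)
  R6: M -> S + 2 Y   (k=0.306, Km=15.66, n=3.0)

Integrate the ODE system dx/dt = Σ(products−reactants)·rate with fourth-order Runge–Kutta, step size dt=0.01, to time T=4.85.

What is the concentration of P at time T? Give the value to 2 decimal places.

RK4 with dt=0.01: 485 steps to T=4.85. Trajectory (selected grid times):
t=0.00: P=30.46 S=45.98 X=7.40 M=45.39 Y=34.62
t=0.54: P=29.62 S=47.62 X=8.12 M=45.95 Y=35.41
t=1.08: P=28.78 S=49.25 X=8.82 M=46.52 Y=36.21
t=1.62: P=27.96 S=50.86 X=9.51 M=47.11 Y=37.02
t=2.16: P=27.16 S=52.45 X=10.18 M=47.71 Y=37.85
t=2.69: P=26.38 S=53.99 X=10.83 M=48.30 Y=38.67
t=3.23: P=25.60 S=55.55 X=11.48 M=48.91 Y=39.51
t=3.77: P=24.84 S=57.09 X=12.12 M=49.52 Y=40.36
t=4.31: P=24.09 S=58.61 X=12.75 M=50.13 Y=41.21
t=4.85: P=23.36 S=60.10 X=13.37 M=50.74 Y=42.08
Read off P at T=4.85: 23.36

P at T = 23.36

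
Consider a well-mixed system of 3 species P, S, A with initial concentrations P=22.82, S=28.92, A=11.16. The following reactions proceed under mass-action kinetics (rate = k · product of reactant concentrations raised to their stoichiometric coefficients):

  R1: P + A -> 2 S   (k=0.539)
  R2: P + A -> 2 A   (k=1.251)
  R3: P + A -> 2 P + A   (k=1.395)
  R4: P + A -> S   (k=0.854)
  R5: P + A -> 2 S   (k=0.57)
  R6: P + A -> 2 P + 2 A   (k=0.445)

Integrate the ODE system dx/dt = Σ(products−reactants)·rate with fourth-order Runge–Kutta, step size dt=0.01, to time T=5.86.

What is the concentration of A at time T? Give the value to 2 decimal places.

A at T = 6.73

RK4 with dt=0.01: 586 steps to T=5.86. Trajectory (selected grid times):
t=0.00: P=22.82 S=28.92 A=11.16
t=0.65: P=0.03 S=79.87 A=6.73
t=1.30: P=0.00 S=79.94 A=6.73
t=1.95: P=0.00 S=79.94 A=6.73
t=2.60: P=0.00 S=79.94 A=6.73
t=3.26: P=0.00 S=79.94 A=6.73
t=3.91: P=0.00 S=79.94 A=6.73
t=4.56: P=0.00 S=79.94 A=6.73
t=5.21: P=0.00 S=79.94 A=6.73
t=5.86: P=0.00 S=79.94 A=6.73
Read off A at T=5.86: 6.73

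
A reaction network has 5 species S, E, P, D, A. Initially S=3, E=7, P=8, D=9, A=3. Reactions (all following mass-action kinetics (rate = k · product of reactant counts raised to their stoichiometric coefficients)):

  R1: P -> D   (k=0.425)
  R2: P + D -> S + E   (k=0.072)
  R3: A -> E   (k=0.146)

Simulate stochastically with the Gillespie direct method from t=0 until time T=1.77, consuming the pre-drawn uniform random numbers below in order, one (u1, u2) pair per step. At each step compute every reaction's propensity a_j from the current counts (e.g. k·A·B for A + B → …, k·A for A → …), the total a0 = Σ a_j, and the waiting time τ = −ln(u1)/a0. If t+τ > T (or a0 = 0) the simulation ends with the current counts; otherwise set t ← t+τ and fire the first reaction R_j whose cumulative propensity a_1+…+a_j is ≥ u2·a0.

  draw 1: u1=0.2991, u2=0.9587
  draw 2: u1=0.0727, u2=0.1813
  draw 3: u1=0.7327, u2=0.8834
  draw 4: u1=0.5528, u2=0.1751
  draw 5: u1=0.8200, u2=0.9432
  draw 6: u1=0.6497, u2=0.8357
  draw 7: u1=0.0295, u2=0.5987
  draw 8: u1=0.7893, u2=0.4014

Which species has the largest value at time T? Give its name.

t=0.000: S=3 E=7 P=8 D=9 A=3
Draw 1: a1=3.400, a2=5.184, a3=0.438, a0=9.022; τ=−ln(0.2991)/9.022=0.134 → t=0.134; u2·a0=0.9587·9.022=8.649; a1+a2=8.584 < 8.649 ≤ a1+…+a3=9.022 → R3 fires; S=3 E=8 P=8 D=9 A=2
Draw 2: a1=3.400, a2=5.184, a3=0.292, a0=8.876; τ=−ln(0.0727)/8.876=0.295 → t=0.429; u2·a0=0.1813·8.876=1.609 ≤ a1=3.400 → R1 fires; S=3 E=8 P=7 D=10 A=2
Draw 3: a1=2.975, a2=5.040, a3=0.292, a0=8.307; τ=−ln(0.7327)/8.307=0.037 → t=0.467; u2·a0=0.8834·8.307=7.338; a1=2.975 < 7.338 ≤ a1+a2=8.015 → R2 fires; S=4 E=9 P=6 D=9 A=2
Draw 4: a1=2.550, a2=3.888, a3=0.292, a0=6.730; τ=−ln(0.5528)/6.730=0.088 → t=0.555; u2·a0=0.1751·6.730=1.178 ≤ a1=2.550 → R1 fires; S=4 E=9 P=5 D=10 A=2
Draw 5: a1=2.125, a2=3.600, a3=0.292, a0=6.017; τ=−ln(0.8200)/6.017=0.033 → t=0.588; u2·a0=0.9432·6.017=5.675; a1=2.125 < 5.675 ≤ a1+a2=5.725 → R2 fires; S=5 E=10 P=4 D=9 A=2
Draw 6: a1=1.700, a2=2.592, a3=0.292, a0=4.584; τ=−ln(0.6497)/4.584=0.094 → t=0.682; u2·a0=0.8357·4.584=3.831; a1=1.700 < 3.831 ≤ a1+a2=4.292 → R2 fires; S=6 E=11 P=3 D=8 A=2
Draw 7: a1=1.275, a2=1.728, a3=0.292, a0=3.295; τ=−ln(0.0295)/3.295=1.069 → t=1.751; u2·a0=0.5987·3.295=1.973; a1=1.275 < 1.973 ≤ a1+a2=3.003 → R2 fires; S=7 E=12 P=2 D=7 A=2
Draw 8: a1=0.850, a2=1.008, a3=0.292, a0=2.150; τ=−ln(0.7893)/2.150=0.110 → t=1.861 > T=1.77: stop.
At T=1.77: S=7 E=12 P=2 D=7 A=2; the largest is E.

Dominant species at T: E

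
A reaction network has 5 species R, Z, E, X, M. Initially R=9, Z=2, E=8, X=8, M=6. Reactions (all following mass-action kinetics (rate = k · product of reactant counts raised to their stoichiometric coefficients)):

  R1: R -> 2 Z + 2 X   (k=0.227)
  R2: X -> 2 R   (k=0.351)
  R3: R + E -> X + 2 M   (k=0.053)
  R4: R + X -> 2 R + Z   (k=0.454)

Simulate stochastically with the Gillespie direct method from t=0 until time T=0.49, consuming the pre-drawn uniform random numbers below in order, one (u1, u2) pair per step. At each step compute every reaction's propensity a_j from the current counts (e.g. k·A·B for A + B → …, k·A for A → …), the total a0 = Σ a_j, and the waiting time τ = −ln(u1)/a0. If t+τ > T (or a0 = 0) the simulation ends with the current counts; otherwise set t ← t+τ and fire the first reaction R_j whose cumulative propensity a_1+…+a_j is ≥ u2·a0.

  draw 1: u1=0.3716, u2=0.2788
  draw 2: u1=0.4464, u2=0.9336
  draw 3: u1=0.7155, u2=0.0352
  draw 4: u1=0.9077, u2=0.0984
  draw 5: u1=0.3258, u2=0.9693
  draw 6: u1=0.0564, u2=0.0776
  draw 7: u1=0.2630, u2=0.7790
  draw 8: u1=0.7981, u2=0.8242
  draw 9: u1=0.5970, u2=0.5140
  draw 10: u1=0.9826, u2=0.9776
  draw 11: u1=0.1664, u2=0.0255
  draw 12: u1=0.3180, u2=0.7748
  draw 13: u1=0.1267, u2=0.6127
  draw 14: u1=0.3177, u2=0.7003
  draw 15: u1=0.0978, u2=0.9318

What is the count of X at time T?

t=0.000: R=9 Z=2 E=8 X=8 M=6
Draw 1: a1=2.043, a2=2.808, a3=3.816, a4=32.688, a0=41.355; τ=−ln(0.3716)/41.355=0.024 → t=0.024; u2·a0=0.2788·41.355=11.530; a1+…+a3=8.667 < 11.530 ≤ a1+…+a4=41.355 → R4 fires; R=10 Z=3 E=8 X=7 M=6
Draw 2: a1=2.270, a2=2.457, a3=4.240, a4=31.780, a0=40.747; τ=−ln(0.4464)/40.747=0.020 → t=0.044; u2·a0=0.9336·40.747=38.041; a1+…+a3=8.967 < 38.041 ≤ a1+…+a4=40.747 → R4 fires; R=11 Z=4 E=8 X=6 M=6
Draw 3: a1=2.497, a2=2.106, a3=4.664, a4=29.964, a0=39.231; τ=−ln(0.7155)/39.231=0.009 → t=0.052; u2·a0=0.0352·39.231=1.381 ≤ a1=2.497 → R1 fires; R=10 Z=6 E=8 X=8 M=6
Draw 4: a1=2.270, a2=2.808, a3=4.240, a4=36.320, a0=45.638; τ=−ln(0.9077)/45.638=0.002 → t=0.054; u2·a0=0.0984·45.638=4.491; a1=2.270 < 4.491 ≤ a1+a2=5.078 → R2 fires; R=12 Z=6 E=8 X=7 M=6
Draw 5: a1=2.724, a2=2.457, a3=5.088, a4=38.136, a0=48.405; τ=−ln(0.3258)/48.405=0.023 → t=0.078; u2·a0=0.9693·48.405=46.919; a1+…+a3=10.269 < 46.919 ≤ a1+…+a4=48.405 → R4 fires; R=13 Z=7 E=8 X=6 M=6
Draw 6: a1=2.951, a2=2.106, a3=5.512, a4=35.412, a0=45.981; τ=−ln(0.0564)/45.981=0.063 → t=0.140; u2·a0=0.0776·45.981=3.568; a1=2.951 < 3.568 ≤ a1+a2=5.057 → R2 fires; R=15 Z=7 E=8 X=5 M=6
Draw 7: a1=3.405, a2=1.755, a3=6.360, a4=34.050, a0=45.570; τ=−ln(0.2630)/45.570=0.029 → t=0.169; u2·a0=0.7790·45.570=35.499; a1+…+a3=11.520 < 35.499 ≤ a1+…+a4=45.570 → R4 fires; R=16 Z=8 E=8 X=4 M=6
Draw 8: a1=3.632, a2=1.404, a3=6.784, a4=29.056, a0=40.876; τ=−ln(0.7981)/40.876=0.006 → t=0.175; u2·a0=0.8242·40.876=33.690; a1+…+a3=11.820 < 33.690 ≤ a1+…+a4=40.876 → R4 fires; R=17 Z=9 E=8 X=3 M=6
Draw 9: a1=3.859, a2=1.053, a3=7.208, a4=23.154, a0=35.274; τ=−ln(0.5970)/35.274=0.015 → t=0.190; u2·a0=0.5140·35.274=18.131; a1+…+a3=12.120 < 18.131 ≤ a1+…+a4=35.274 → R4 fires; R=18 Z=10 E=8 X=2 M=6
Draw 10: a1=4.086, a2=0.702, a3=7.632, a4=16.344, a0=28.764; τ=−ln(0.9826)/28.764=0.001 → t=0.190; u2·a0=0.9776·28.764=28.120; a1+…+a3=12.420 < 28.120 ≤ a1+…+a4=28.764 → R4 fires; R=19 Z=11 E=8 X=1 M=6
Draw 11: a1=4.313, a2=0.351, a3=8.056, a4=8.626, a0=21.346; τ=−ln(0.1664)/21.346=0.084 → t=0.274; u2·a0=0.0255·21.346=0.544 ≤ a1=4.313 → R1 fires; R=18 Z=13 E=8 X=3 M=6
Draw 12: a1=4.086, a2=1.053, a3=7.632, a4=24.516, a0=37.287; τ=−ln(0.3180)/37.287=0.031 → t=0.305; u2·a0=0.7748·37.287=28.890; a1+…+a3=12.771 < 28.890 ≤ a1+…+a4=37.287 → R4 fires; R=19 Z=14 E=8 X=2 M=6
Draw 13: a1=4.313, a2=0.702, a3=8.056, a4=17.252, a0=30.323; τ=−ln(0.1267)/30.323=0.068 → t=0.373; u2·a0=0.6127·30.323=18.579; a1+…+a3=13.071 < 18.579 ≤ a1+…+a4=30.323 → R4 fires; R=20 Z=15 E=8 X=1 M=6
Draw 14: a1=4.540, a2=0.351, a3=8.480, a4=9.080, a0=22.451; τ=−ln(0.3177)/22.451=0.051 → t=0.424; u2·a0=0.7003·22.451=15.722; a1+…+a3=13.371 < 15.722 ≤ a1+…+a4=22.451 → R4 fires; R=21 Z=16 E=8 X=0 M=6
Draw 15: a1=4.767, a2=0.000, a3=8.904, a4=0.000, a0=13.671; τ=−ln(0.0978)/13.671=0.170 → t=0.594 > T=0.49: stop.
Read off X at T=0.49: 0

X at T = 0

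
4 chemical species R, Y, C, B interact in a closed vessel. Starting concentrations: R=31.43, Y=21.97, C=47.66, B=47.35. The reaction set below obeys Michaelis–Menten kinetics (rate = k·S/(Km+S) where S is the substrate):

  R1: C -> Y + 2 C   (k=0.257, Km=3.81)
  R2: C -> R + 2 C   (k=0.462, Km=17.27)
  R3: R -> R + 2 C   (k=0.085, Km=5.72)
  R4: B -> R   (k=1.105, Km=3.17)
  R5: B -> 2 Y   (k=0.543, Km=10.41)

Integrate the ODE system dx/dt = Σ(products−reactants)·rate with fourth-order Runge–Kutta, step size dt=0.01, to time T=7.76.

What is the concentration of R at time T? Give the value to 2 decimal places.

R at T = 42.07

RK4 with dt=0.01: 776 steps to T=7.76. Trajectory (selected grid times):
t=0.00: R=31.43 Y=21.97 C=47.66 B=47.35
t=0.86: R=32.61 Y=22.94 C=48.28 B=46.08
t=1.72: R=33.79 Y=23.90 C=48.90 B=44.81
t=2.59: R=34.99 Y=24.88 C=49.54 B=43.53
t=3.45: R=36.17 Y=25.83 C=50.16 B=42.27
t=4.31: R=37.35 Y=26.79 C=50.79 B=41.01
t=5.17: R=38.53 Y=27.73 C=51.42 B=39.76
t=6.04: R=39.72 Y=28.69 C=52.06 B=38.50
t=6.90: R=40.89 Y=29.63 C=52.69 B=37.26
t=7.76: R=42.07 Y=30.56 C=53.33 B=36.02
Read off R at T=7.76: 42.07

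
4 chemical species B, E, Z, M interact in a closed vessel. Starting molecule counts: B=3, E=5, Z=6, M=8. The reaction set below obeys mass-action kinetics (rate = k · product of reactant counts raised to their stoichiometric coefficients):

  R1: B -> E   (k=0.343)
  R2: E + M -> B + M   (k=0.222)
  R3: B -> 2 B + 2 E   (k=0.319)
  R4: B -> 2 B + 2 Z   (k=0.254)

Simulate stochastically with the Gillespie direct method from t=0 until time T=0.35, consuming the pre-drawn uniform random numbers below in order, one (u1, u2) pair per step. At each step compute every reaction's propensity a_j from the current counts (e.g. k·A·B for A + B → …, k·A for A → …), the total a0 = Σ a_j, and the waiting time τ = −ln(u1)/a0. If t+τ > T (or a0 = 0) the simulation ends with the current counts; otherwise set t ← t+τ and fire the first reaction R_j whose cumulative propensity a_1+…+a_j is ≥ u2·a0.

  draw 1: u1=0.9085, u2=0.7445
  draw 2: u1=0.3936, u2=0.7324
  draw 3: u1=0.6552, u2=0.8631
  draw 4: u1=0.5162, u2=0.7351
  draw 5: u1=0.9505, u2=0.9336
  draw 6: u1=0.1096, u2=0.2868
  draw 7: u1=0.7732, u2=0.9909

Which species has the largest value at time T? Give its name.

t=0.000: B=3 E=5 Z=6 M=8
Draw 1: a1=1.029, a2=8.880, a3=0.957, a4=0.762, a0=11.628; τ=−ln(0.9085)/11.628=0.008 → t=0.008; u2·a0=0.7445·11.628=8.657; a1=1.029 < 8.657 ≤ a1+a2=9.909 → R2 fires; B=4 E=4 Z=6 M=8
Draw 2: a1=1.372, a2=7.104, a3=1.276, a4=1.016, a0=10.768; τ=−ln(0.3936)/10.768=0.087 → t=0.095; u2·a0=0.7324·10.768=7.886; a1=1.372 < 7.886 ≤ a1+a2=8.476 → R2 fires; B=5 E=3 Z=6 M=8
Draw 3: a1=1.715, a2=5.328, a3=1.595, a4=1.270, a0=9.908; τ=−ln(0.6552)/9.908=0.043 → t=0.138; u2·a0=0.8631·9.908=8.552; a1+a2=7.043 < 8.552 ≤ a1+…+a3=8.638 → R3 fires; B=6 E=5 Z=6 M=8
Draw 4: a1=2.058, a2=8.880, a3=1.914, a4=1.524, a0=14.376; τ=−ln(0.5162)/14.376=0.046 → t=0.184; u2·a0=0.7351·14.376=10.568; a1=2.058 < 10.568 ≤ a1+a2=10.938 → R2 fires; B=7 E=4 Z=6 M=8
Draw 5: a1=2.401, a2=7.104, a3=2.233, a4=1.778, a0=13.516; τ=−ln(0.9505)/13.516=0.004 → t=0.187; u2·a0=0.9336·13.516=12.619; a1+…+a3=11.738 < 12.619 ≤ a1+…+a4=13.516 → R4 fires; B=8 E=4 Z=8 M=8
Draw 6: a1=2.744, a2=7.104, a3=2.552, a4=2.032, a0=14.432; τ=−ln(0.1096)/14.432=0.153 → t=0.340; u2·a0=0.2868·14.432=4.139; a1=2.744 < 4.139 ≤ a1+a2=9.848 → R2 fires; B=9 E=3 Z=8 M=8
Draw 7: a1=3.087, a2=5.328, a3=2.871, a4=2.286, a0=13.572; τ=−ln(0.7732)/13.572=0.019 → t=0.359 > T=0.35: stop.
At T=0.35: B=9 E=3 Z=8 M=8; the largest is B.

Dominant species at T: B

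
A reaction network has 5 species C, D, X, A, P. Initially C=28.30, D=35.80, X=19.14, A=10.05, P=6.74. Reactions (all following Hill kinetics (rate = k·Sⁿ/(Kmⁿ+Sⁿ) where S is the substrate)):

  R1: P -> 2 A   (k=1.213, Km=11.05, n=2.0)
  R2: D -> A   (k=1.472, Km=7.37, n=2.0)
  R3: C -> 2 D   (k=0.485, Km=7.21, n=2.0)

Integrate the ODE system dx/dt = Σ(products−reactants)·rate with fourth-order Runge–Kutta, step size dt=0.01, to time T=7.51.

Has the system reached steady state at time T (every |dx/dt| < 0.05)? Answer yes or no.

RK4 with dt=0.01: 751 steps to T=7.51. Trajectory (selected grid times):
t=0.00: C=28.30 D=35.80 X=19.14 A=10.05 P=6.74
t=0.83: C=27.92 D=35.38 X=19.14 A=11.75 P=6.47
t=1.67: C=27.54 D=34.96 X=19.14 A=13.44 P=6.22
t=2.50: C=27.16 D=34.55 X=19.14 A=15.08 P=5.99
t=3.34: C=26.78 D=34.12 X=19.14 A=16.71 P=5.76
t=4.17: C=26.41 D=33.71 X=19.14 A=18.30 P=5.55
t=5.01: C=26.03 D=33.29 X=19.14 A=19.88 P=5.35
t=5.84: C=25.66 D=32.87 X=19.14 A=21.41 P=5.17
t=6.68: C=25.28 D=32.45 X=19.14 A=22.94 P=4.99
t=7.51: C=24.91 D=32.03 X=19.14 A=24.44 P=4.82
Rates at T: R1=0.1942, R2=1.3980, R3=0.4475
dx/dt at T (Σ net stoichiometry × rate): C=-0.4475, D=-0.5030, X=+0.0000, A=+1.7864, P=-0.1942
Largest |dx/dt| is |+1.7864| (A) ≥ 0.05 → not steady.

Steady state at T: no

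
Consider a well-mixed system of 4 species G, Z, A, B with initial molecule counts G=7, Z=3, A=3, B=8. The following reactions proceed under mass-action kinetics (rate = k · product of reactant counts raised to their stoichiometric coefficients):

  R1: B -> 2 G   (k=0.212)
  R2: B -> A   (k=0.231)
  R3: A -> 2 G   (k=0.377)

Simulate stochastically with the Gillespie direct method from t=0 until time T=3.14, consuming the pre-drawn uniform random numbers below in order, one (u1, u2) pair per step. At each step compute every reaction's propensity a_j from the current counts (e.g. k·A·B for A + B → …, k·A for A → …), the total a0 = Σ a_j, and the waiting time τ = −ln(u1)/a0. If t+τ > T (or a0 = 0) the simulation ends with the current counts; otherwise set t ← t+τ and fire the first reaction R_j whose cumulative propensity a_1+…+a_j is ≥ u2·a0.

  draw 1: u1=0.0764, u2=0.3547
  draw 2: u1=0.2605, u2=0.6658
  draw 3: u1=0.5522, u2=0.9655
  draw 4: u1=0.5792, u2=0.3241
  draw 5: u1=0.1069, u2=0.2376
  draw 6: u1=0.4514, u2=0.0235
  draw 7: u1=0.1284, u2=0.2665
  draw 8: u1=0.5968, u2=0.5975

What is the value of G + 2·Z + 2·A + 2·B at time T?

Check how each reaction changes W = G + 2·Z + 2·A + 2·B (weight of products minus weight of reactants):
R1: B -> 2 G: (1·2) − (2·1) = 2 − 2 = 0
R2: B -> A: (2·1) − (2·1) = 2 − 2 = 0
R3: A -> 2 G: (1·2) − (2·1) = 2 − 2 = 0
Every reaction leaves W unchanged, so W is conserved and no simulation is needed: W(T) = W(0) = 7 + 2·3 + 2·3 + 2·8 = 35

Value at T = 35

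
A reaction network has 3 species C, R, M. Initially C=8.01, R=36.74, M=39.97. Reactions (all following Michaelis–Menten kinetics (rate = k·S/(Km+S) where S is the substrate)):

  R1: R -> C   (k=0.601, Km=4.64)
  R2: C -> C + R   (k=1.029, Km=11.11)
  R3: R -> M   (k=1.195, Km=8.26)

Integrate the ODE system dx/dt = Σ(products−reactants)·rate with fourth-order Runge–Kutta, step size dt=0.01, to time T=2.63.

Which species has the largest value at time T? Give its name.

RK4 with dt=0.01: 263 steps to T=2.63. Trajectory (selected grid times):
t=0.00: C=8.01 R=36.74 M=39.97
t=0.29: C=8.16 R=36.43 M=40.25
t=0.58: C=8.32 R=36.12 M=40.53
t=0.88: C=8.48 R=35.80 M=40.83
t=1.17: C=8.63 R=35.49 M=41.11
t=1.46: C=8.79 R=35.19 M=41.39
t=1.75: C=8.94 R=34.89 M=41.67
t=2.05: C=9.10 R=34.58 M=41.96
t=2.34: C=9.25 R=34.28 M=42.24
t=2.63: C=9.41 R=33.98 M=42.52
At T=2.63: C=9.41 R=33.98 M=42.52; the largest is M.

Dominant species at T: M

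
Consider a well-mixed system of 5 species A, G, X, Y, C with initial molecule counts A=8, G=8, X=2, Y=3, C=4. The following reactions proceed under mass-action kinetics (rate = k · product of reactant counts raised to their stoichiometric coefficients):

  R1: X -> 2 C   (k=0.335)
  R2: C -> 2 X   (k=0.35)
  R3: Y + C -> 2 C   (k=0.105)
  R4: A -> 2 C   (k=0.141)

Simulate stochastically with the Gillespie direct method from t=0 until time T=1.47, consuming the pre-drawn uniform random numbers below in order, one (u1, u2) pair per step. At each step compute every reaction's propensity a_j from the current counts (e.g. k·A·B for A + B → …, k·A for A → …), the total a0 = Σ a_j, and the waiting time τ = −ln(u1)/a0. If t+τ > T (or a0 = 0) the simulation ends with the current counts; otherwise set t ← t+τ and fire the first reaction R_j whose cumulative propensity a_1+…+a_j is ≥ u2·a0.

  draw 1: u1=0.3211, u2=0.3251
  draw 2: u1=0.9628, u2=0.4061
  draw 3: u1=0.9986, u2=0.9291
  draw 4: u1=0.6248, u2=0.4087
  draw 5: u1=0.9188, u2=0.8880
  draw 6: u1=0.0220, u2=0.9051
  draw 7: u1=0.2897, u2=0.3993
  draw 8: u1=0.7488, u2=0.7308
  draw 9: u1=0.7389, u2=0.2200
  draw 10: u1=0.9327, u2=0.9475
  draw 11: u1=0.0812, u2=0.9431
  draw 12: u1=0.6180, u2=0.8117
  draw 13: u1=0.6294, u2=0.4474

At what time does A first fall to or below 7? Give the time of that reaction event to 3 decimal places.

t=0.000: A=8 G=8 X=2 Y=3 C=4
Draw 1: a1=0.670, a2=1.400, a3=1.260, a4=1.128, a0=4.458; τ=−ln(0.3211)/4.458=0.255 → t=0.255; u2·a0=0.3251·4.458=1.449; a1=0.670 < 1.449 ≤ a1+a2=2.070 → R2 fires; A=8 G=8 X=4 Y=3 C=3
Draw 2: a1=1.340, a2=1.050, a3=0.945, a4=1.128, a0=4.463; τ=−ln(0.9628)/4.463=0.008 → t=0.263; u2·a0=0.4061·4.463=1.812; a1=1.340 < 1.812 ≤ a1+a2=2.390 → R2 fires; A=8 G=8 X=6 Y=3 C=2
Draw 3: a1=2.010, a2=0.700, a3=0.630, a4=1.128, a0=4.468; τ=−ln(0.9986)/4.468=0.000 → t=0.264; u2·a0=0.9291·4.468=4.151; a1+…+a3=3.340 < 4.151 ≤ a1+…+a4=4.468 → R4 fires; A=7 G=8 X=6 Y=3 C=4
Draw 4: a1=2.010, a2=1.400, a3=1.260, a4=0.987, a0=5.657; τ=−ln(0.6248)/5.657=0.083 → t=0.347; u2·a0=0.4087·5.657=2.312; a1=2.010 < 2.312 ≤ a1+a2=3.410 → R2 fires; A=7 G=8 X=8 Y=3 C=3
Draw 5: a1=2.680, a2=1.050, a3=0.945, a4=0.987, a0=5.662; τ=−ln(0.9188)/5.662=0.015 → t=0.362; u2·a0=0.8880·5.662=5.028; a1+…+a3=4.675 < 5.028 ≤ a1+…+a4=5.662 → R4 fires; A=6 G=8 X=8 Y=3 C=5
Draw 6: a1=2.680, a2=1.750, a3=1.575, a4=0.846, a0=6.851; τ=−ln(0.0220)/6.851=0.557 → t=0.919; u2·a0=0.9051·6.851=6.201; a1+…+a3=6.005 < 6.201 ≤ a1+…+a4=6.851 → R4 fires; A=5 G=8 X=8 Y=3 C=7
Draw 7: a1=2.680, a2=2.450, a3=2.205, a4=0.705, a0=8.040; τ=−ln(0.2897)/8.040=0.154 → t=1.073; u2·a0=0.3993·8.040=3.210; a1=2.680 < 3.210 ≤ a1+a2=5.130 → R2 fires; A=5 G=8 X=10 Y=3 C=6
Draw 8: a1=3.350, a2=2.100, a3=1.890, a4=0.705, a0=8.045; τ=−ln(0.7488)/8.045=0.036 → t=1.109; u2·a0=0.7308·8.045=5.879; a1+a2=5.450 < 5.879 ≤ a1+…+a3=7.340 → R3 fires; A=5 G=8 X=10 Y=2 C=7
Draw 9: a1=3.350, a2=2.450, a3=1.470, a4=0.705, a0=7.975; τ=−ln(0.7389)/7.975=0.038 → t=1.147; u2·a0=0.2200·7.975=1.754 ≤ a1=3.350 → R1 fires; A=5 G=8 X=9 Y=2 C=9
Draw 10: a1=3.015, a2=3.150, a3=1.890, a4=0.705, a0=8.760; τ=−ln(0.9327)/8.760=0.008 → t=1.155; u2·a0=0.9475·8.760=8.300; a1+…+a3=8.055 < 8.300 ≤ a1+…+a4=8.760 → R4 fires; A=4 G=8 X=9 Y=2 C=11
Draw 11: a1=3.015, a2=3.850, a3=2.310, a4=0.564, a0=9.739; τ=−ln(0.0812)/9.739=0.258 → t=1.413; u2·a0=0.9431·9.739=9.185; a1+…+a3=9.175 < 9.185 ≤ a1+…+a4=9.739 → R4 fires; A=3 G=8 X=9 Y=2 C=13
Draw 12: a1=3.015, a2=4.550, a3=2.730, a4=0.423, a0=10.718; τ=−ln(0.6180)/10.718=0.045 → t=1.457; u2·a0=0.8117·10.718=8.700; a1+a2=7.565 < 8.700 ≤ a1+…+a3=10.295 → R3 fires; A=3 G=8 X=9 Y=1 C=14
Draw 13: a1=3.015, a2=4.900, a3=1.470, a4=0.423, a0=9.808; τ=−ln(0.6294)/9.808=0.047 → t=1.505 > T=1.47: stop.
A first becomes ≤ 7 when it reaches 7 at the event at t=0.264.

Threshold first reached at t = 0.264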